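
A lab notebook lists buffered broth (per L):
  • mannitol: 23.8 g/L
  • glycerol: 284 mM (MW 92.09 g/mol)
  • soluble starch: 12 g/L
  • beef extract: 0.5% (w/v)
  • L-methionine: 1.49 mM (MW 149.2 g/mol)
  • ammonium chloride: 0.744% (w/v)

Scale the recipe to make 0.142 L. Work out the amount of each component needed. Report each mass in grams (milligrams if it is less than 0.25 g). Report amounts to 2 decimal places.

mannitol 3.38 g; glycerol 3.71 g; soluble starch 1.70 g; beef extract 0.71 g; L-methionine 31.57 mg; ammonium chloride 1.06 g

Working volume: 0.142 L.
mannitol: 23.8 g/L × 0.142 L = 3.38 g
glycerol: 284 mmol/L × 92.09 g/mol × 0.142 L ÷ 1000 = 3.71 g
soluble starch: 12 g/L × 0.142 L = 1.70 g
beef extract: 0.5 g per 100 mL × 142 mL ÷ 100 = 0.71 g
L-methionine: 1.49 mmol/L × 149.2 mg/mmol × 0.142 L = 31.57 mg
ammonium chloride: 0.744 g per 100 mL × 142 mL ÷ 100 = 1.06 g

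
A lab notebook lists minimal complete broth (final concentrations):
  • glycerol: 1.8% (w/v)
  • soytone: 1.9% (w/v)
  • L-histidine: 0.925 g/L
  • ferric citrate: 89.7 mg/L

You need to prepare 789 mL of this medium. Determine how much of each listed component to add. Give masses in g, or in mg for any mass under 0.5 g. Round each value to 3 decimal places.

glycerol 14.202 g; soytone 14.991 g; L-histidine 0.730 g; ferric citrate 70.773 mg

Target volume = 789 mL = 0.789 L.
glycerol: 1.8% w/v = 18 g/L → 18 × 0.789 L = 14.202 g
soytone: 1.9% w/v = 19 g/L → 19 × 0.789 L = 14.991 g
L-histidine: 0.925 g/L × 0.789 L = 0.730 g
ferric citrate: 89.7 mg/L × 0.789 L = 70.773 mg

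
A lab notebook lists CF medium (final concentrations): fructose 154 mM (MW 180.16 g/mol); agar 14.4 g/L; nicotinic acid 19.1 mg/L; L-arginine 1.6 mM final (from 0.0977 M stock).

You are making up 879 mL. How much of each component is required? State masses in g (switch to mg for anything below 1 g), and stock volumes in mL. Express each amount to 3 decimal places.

Scale factor relative to 1 L: 0.879.
fructose: 154 mmol/L × 180.16 g/mol × 0.879 L ÷ 1000 = 24.388 g
agar: 14.4 g/L × 0.879 L = 12.658 g
nicotinic acid: 19.1 mg/L × 0.879 L = 16.789 mg
L-arginine: C1V1 = C2V2 → 1.6 mM × 879 mL ÷ 97.7 mM = 14.395 mL

fructose 24.388 g; agar 12.658 g; nicotinic acid 16.789 mg; L-arginine 14.395 mL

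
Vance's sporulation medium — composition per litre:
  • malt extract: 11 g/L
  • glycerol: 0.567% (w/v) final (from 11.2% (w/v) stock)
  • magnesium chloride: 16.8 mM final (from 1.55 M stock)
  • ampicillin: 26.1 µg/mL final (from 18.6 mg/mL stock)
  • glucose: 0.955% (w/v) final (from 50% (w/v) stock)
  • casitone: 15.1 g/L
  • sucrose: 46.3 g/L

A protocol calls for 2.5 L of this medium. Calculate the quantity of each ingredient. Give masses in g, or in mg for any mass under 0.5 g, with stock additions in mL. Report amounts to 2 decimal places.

Scale factor relative to 1 L: 2.5.
malt extract: 11 g/L × 2.5 L = 27.50 g
glycerol: C1V1 = C2V2 → 0.567% ÷ 11.2% × 2500 mL = 126.56 mL
magnesium chloride: C1V1 = C2V2 → 16.8 mM × 2500 mL ÷ 1550 mM = 27.10 mL
ampicillin: V = C2·V2/C1 = 26.1 µg/mL × 2500 mL ÷ 18600 µg/mL = 3.51 mL
glucose: dilute stock: 0.955% ÷ 50% × 2500 mL = 47.75 mL
casitone: 15.1 g/L × 2.5 L = 37.75 g
sucrose: 46.3 g/L × 2.5 L = 115.75 g

malt extract 27.50 g; glycerol 126.56 mL; magnesium chloride 27.10 mL; ampicillin 3.51 mL; glucose 47.75 mL; casitone 37.75 g; sucrose 115.75 g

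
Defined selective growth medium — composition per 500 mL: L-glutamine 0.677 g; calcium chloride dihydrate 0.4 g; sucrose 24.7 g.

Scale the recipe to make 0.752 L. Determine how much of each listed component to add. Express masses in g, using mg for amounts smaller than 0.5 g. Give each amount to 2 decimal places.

L-glutamine 1.02 g; calcium chloride dihydrate 0.60 g; sucrose 37.15 g

Ratio of target to recipe volume: 752 / 500 = 1.504.
L-glutamine: 0.677 g × (752 mL / 500 mL) = 1.02 g
calcium chloride dihydrate: 0.4 g × (752 mL / 500 mL) = 0.60 g
sucrose: 24.7 g × (752 mL / 500 mL) = 37.15 g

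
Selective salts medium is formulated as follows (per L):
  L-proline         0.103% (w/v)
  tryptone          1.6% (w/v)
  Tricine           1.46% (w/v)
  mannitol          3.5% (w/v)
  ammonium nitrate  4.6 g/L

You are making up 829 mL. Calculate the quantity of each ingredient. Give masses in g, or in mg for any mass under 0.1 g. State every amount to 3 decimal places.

Working volume: 829 mL = 0.829 L.
L-proline: 0.103 g per 100 mL × 829 mL ÷ 100 = 0.854 g
tryptone: 1.6 g per 100 mL × 829 mL ÷ 100 = 13.264 g
Tricine: 1.46% w/v = 14.6 g/L → 14.6 × 0.829 L = 12.103 g
mannitol: 3.5 g per 100 mL × 829 mL ÷ 100 = 29.015 g
ammonium nitrate: 4.6 g/L × 0.829 L = 3.813 g

L-proline 0.854 g; tryptone 13.264 g; Tricine 12.103 g; mannitol 29.015 g; ammonium nitrate 3.813 g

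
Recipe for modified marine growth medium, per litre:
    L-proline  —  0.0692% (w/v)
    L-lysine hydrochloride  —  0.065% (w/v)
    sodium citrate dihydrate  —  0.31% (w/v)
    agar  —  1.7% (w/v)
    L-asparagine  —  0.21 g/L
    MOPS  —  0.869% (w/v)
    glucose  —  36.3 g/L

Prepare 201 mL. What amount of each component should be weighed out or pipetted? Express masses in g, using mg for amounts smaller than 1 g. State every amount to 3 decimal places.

Scale factor relative to 1 L: 0.201.
L-proline: 0.0692 g per 100 mL × 201 mL ÷ 100 = 0.139092 g = 139.092 mg
L-lysine hydrochloride: 0.065% w/v = 0.65 g/L → 0.65 × 0.201 L = 0.13065 g = 130.650 mg
sodium citrate dihydrate: 0.31 g per 100 mL × 201 mL ÷ 100 = 0.6231 g = 623.100 mg
agar: 1.7 g per 100 mL × 201 mL ÷ 100 = 3.417 g
L-asparagine: 0.21 g/L × 0.201 L = 0.04221 g = 42.210 mg
MOPS: 0.869% w/v = 8.69 g/L → 8.69 × 0.201 L = 1.747 g
glucose: 36.3 g/L × 0.201 L = 7.296 g

L-proline 139.092 mg; L-lysine hydrochloride 130.650 mg; sodium citrate dihydrate 623.100 mg; agar 3.417 g; L-asparagine 42.210 mg; MOPS 1.747 g; glucose 7.296 g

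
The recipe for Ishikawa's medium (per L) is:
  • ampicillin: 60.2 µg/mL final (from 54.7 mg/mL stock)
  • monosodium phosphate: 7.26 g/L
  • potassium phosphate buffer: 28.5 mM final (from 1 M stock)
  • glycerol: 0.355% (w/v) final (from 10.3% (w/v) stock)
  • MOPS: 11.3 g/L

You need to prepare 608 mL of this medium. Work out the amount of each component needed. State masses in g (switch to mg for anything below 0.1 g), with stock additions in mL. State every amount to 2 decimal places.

ampicillin 0.67 mL; monosodium phosphate 4.41 g; potassium phosphate buffer 17.33 mL; glycerol 20.96 mL; MOPS 6.87 g

Target volume = 608 mL = 0.608 L.
ampicillin: C1V1 = C2V2 → 60.2 µg/mL × 608 mL ÷ 54700 µg/mL = 0.67 mL
monosodium phosphate: 7.26 g/L × 0.608 L = 4.41 g
potassium phosphate buffer: C1V1 = C2V2 → 28.5 mM × 608 mL ÷ 1000 mM = 17.33 mL
glycerol: C1V1 = C2V2 → 0.355% ÷ 10.3% × 608 mL = 20.96 mL
MOPS: 11.3 g/L × 0.608 L = 6.87 g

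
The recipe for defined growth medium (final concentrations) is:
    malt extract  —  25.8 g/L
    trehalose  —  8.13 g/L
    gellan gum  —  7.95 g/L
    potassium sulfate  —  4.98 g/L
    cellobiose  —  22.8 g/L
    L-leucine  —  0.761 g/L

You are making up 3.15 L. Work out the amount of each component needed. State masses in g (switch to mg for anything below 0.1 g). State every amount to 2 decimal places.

Working volume: 3.15 L.
malt extract: 25.8 g/L × 3.15 L = 81.27 g
trehalose: 8.13 g/L × 3.15 L = 25.61 g
gellan gum: 7.95 g/L × 3.15 L = 25.04 g
potassium sulfate: 4.98 g/L × 3.15 L = 15.69 g
cellobiose: 22.8 g/L × 3.15 L = 71.82 g
L-leucine: 0.761 g/L × 3.15 L = 2.40 g

malt extract 81.27 g; trehalose 25.61 g; gellan gum 25.04 g; potassium sulfate 15.69 g; cellobiose 71.82 g; L-leucine 2.40 g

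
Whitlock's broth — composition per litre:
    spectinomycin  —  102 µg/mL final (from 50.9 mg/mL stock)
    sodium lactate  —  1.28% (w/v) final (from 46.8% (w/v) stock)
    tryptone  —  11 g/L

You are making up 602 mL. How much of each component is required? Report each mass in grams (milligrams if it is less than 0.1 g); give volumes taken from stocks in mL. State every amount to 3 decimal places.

Scale factor relative to 1 L: 0.602.
spectinomycin: V = C2·V2/C1 = 102 µg/mL × 602 mL ÷ 50900 µg/mL = 1.206 mL
sodium lactate: dilute stock: 1.28% ÷ 46.8% × 602 mL = 16.465 mL
tryptone: 11 g/L × 0.602 L = 6.622 g

spectinomycin 1.206 mL; sodium lactate 16.465 mL; tryptone 6.622 g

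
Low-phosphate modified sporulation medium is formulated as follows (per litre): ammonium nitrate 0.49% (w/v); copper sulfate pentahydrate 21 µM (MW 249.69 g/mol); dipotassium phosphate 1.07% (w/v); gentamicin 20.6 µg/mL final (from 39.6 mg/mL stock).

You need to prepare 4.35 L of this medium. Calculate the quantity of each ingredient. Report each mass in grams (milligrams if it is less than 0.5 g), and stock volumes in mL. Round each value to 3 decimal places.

ammonium nitrate 21.315 g; copper sulfate pentahydrate 22.809 mg; dipotassium phosphate 46.545 g; gentamicin 2.263 mL

Working volume: 4.35 L.
ammonium nitrate: 0.49 g per 100 mL × 4350 mL ÷ 100 = 21.315 g
copper sulfate pentahydrate: 21 µmol/L × 249.69 g/mol × 4.35 L ÷ 1000 = 22.809 mg
dipotassium phosphate: 1.07% w/v = 10.7 g/L → 10.7 × 4.35 L = 46.545 g
gentamicin: C1V1 = C2V2 → 20.6 µg/mL × 4350 mL ÷ 39600 µg/mL = 2.263 mL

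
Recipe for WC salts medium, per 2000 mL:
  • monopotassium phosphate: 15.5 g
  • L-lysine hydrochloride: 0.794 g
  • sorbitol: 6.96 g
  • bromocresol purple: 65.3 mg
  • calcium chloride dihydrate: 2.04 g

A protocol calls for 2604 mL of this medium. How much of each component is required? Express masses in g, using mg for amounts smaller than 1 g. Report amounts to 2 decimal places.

monopotassium phosphate 20.18 g; L-lysine hydrochloride 1.03 g; sorbitol 9.06 g; bromocresol purple 85.02 mg; calcium chloride dihydrate 2.66 g

Scale factor = 2604 mL / 2000 mL = 1.302.
monopotassium phosphate: 15.5 g × (2604 mL / 2000 mL) = 20.18 g
L-lysine hydrochloride: 0.794 g × (2604 mL / 2000 mL) = 1.03 g
sorbitol: 6.96 g × (2604 mL / 2000 mL) = 9.06 g
bromocresol purple: 65.3 mg × (2604 mL / 2000 mL) = 85.02 mg
calcium chloride dihydrate: 2.04 g × (2604 mL / 2000 mL) = 2.66 g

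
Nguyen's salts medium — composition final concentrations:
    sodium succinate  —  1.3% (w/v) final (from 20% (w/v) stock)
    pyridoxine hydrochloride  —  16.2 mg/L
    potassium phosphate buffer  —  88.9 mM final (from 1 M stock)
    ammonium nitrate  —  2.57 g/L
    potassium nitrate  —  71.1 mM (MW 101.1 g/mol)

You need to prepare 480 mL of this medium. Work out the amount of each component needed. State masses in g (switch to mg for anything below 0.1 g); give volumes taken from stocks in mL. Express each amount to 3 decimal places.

sodium succinate 31.200 mL; pyridoxine hydrochloride 7.776 mg; potassium phosphate buffer 42.672 mL; ammonium nitrate 1.234 g; potassium nitrate 3.450 g

Working volume: 480 mL = 0.48 L.
sodium succinate: V = C2·V2/C1 = 1.3% ÷ 20% × 480 mL = 31.200 mL
pyridoxine hydrochloride: 16.2 mg/L × 0.48 L = 7.776 mg
potassium phosphate buffer: dilute stock: 88.9 mM × 480 mL ÷ 1000 mM = 42.672 mL
ammonium nitrate: 2.57 g/L × 0.48 L = 1.234 g
potassium nitrate: 71.1 mmol/L × 101.1 g/mol × 0.48 L ÷ 1000 = 3.450 g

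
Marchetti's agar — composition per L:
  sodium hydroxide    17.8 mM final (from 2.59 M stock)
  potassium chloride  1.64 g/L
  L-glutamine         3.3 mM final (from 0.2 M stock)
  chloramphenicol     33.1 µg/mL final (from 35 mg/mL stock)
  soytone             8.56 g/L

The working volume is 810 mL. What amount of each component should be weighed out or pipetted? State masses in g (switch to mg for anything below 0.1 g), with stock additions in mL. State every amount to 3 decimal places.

sodium hydroxide 5.567 mL; potassium chloride 1.328 g; L-glutamine 13.365 mL; chloramphenicol 0.766 mL; soytone 6.934 g

Target volume = 810 mL = 0.81 L.
sodium hydroxide: dilute stock: 17.8 mM × 810 mL ÷ 2590 mM = 5.567 mL
potassium chloride: 1.64 g/L × 0.81 L = 1.328 g
L-glutamine: V = C2·V2/C1 = 3.3 mM × 810 mL ÷ 200 mM = 13.365 mL
chloramphenicol: C1V1 = C2V2 → 33.1 µg/mL × 810 mL ÷ 35000 µg/mL = 0.766 mL
soytone: 8.56 g/L × 0.81 L = 6.934 g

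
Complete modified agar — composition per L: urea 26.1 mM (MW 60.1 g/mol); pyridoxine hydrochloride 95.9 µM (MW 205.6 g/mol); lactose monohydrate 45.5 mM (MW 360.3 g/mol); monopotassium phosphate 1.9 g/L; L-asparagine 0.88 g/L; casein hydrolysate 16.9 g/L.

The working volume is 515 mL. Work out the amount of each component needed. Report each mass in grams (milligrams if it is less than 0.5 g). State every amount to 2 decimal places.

urea 0.81 g; pyridoxine hydrochloride 10.15 mg; lactose monohydrate 8.44 g; monopotassium phosphate 0.98 g; L-asparagine 453.20 mg; casein hydrolysate 8.70 g

Working volume: 515 mL = 0.515 L.
urea: 26.1 mmol/L × 60.1 g/mol × 0.515 L ÷ 1000 = 0.81 g
pyridoxine hydrochloride: 95.9 µmol/L × 205.6 g/mol × 0.515 L ÷ 1000 = 10.15 mg
lactose monohydrate: 45.5 mmol/L × 360.3 g/mol × 0.515 L ÷ 1000 = 8.44 g
monopotassium phosphate: 1.9 g/L × 0.515 L = 0.98 g
L-asparagine: 0.88 g/L × 0.515 L = 0.4532 g = 453.20 mg
casein hydrolysate: 16.9 g/L × 0.515 L = 8.70 g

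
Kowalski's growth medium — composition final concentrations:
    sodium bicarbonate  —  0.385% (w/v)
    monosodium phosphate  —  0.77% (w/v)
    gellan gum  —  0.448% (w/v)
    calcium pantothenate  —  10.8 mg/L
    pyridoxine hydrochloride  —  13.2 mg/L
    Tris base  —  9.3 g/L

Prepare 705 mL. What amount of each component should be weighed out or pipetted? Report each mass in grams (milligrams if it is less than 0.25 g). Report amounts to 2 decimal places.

Target volume = 705 mL = 0.705 L.
sodium bicarbonate: 0.385% w/v = 3.85 g/L → 3.85 × 0.705 L = 2.71 g
monosodium phosphate: 0.77 g per 100 mL × 705 mL ÷ 100 = 5.43 g
gellan gum: 0.448 g per 100 mL × 705 mL ÷ 100 = 3.16 g
calcium pantothenate: 10.8 mg/L × 0.705 L = 7.61 mg
pyridoxine hydrochloride: 13.2 mg/L × 0.705 L = 9.31 mg
Tris base: 9.3 g/L × 0.705 L = 6.56 g

sodium bicarbonate 2.71 g; monosodium phosphate 5.43 g; gellan gum 3.16 g; calcium pantothenate 7.61 mg; pyridoxine hydrochloride 9.31 mg; Tris base 6.56 g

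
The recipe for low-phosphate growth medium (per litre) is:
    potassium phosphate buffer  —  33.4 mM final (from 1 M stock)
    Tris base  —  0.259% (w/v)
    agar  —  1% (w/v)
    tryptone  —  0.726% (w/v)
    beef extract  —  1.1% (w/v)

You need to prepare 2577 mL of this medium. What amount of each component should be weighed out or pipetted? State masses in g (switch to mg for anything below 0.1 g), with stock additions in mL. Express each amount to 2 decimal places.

Working volume: 2577 mL = 2.577 L.
potassium phosphate buffer: dilute stock: 33.4 mM × 2577 mL ÷ 1000 mM = 86.07 mL
Tris base: 0.259 g per 100 mL × 2577 mL ÷ 100 = 6.67 g
agar: 1 g per 100 mL × 2577 mL ÷ 100 = 25.77 g
tryptone: 0.726 g per 100 mL × 2577 mL ÷ 100 = 18.71 g
beef extract: 1.1% w/v = 11 g/L → 11 × 2.577 L = 28.35 g

potassium phosphate buffer 86.07 mL; Tris base 6.67 g; agar 25.77 g; tryptone 18.71 g; beef extract 28.35 g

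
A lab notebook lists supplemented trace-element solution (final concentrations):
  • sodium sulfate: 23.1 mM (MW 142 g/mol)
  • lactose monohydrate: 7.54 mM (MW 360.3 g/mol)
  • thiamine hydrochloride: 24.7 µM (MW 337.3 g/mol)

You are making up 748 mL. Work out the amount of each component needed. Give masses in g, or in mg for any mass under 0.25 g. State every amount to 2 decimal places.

sodium sulfate 2.45 g; lactose monohydrate 2.03 g; thiamine hydrochloride 6.23 mg

Working volume: 748 mL = 0.748 L.
sodium sulfate: 23.1 mmol/L × 142 g/mol × 0.748 L ÷ 1000 = 2.45 g
lactose monohydrate: 7.54 mmol/L × 360.3 g/mol × 0.748 L ÷ 1000 = 2.03 g
thiamine hydrochloride: 24.7 µmol/L × 337.3 g/mol × 0.748 L ÷ 1000 = 6.23 mg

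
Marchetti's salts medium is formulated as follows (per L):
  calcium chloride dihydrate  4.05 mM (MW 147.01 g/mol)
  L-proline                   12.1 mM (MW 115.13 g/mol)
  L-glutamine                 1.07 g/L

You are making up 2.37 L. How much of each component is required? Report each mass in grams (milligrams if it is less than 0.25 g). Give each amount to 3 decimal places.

calcium chloride dihydrate 1.411 g; L-proline 3.302 g; L-glutamine 2.536 g

Working volume: 2.37 L.
calcium chloride dihydrate: 4.05 mmol/L × 147.01 g/mol × 2.37 L ÷ 1000 = 1.411 g
L-proline: 12.1 mmol/L × 115.13 g/mol × 2.37 L ÷ 1000 = 3.302 g
L-glutamine: 1.07 g/L × 2.37 L = 2.536 g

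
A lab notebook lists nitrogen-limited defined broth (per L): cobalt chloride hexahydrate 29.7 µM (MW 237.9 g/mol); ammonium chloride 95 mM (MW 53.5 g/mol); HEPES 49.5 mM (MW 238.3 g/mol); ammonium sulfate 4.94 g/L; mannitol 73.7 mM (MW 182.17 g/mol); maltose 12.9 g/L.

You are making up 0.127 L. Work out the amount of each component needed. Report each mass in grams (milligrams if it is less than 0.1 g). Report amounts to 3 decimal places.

Scale factor relative to 1 L: 0.127.
cobalt chloride hexahydrate: 29.7 µmol/L × 237.9 g/mol × 0.127 L ÷ 1000 = 0.897 mg
ammonium chloride: 95 mmol/L × 53.5 g/mol × 0.127 L ÷ 1000 = 0.645 g
HEPES: 49.5 mmol/L × 238.3 g/mol × 0.127 L ÷ 1000 = 1.498 g
ammonium sulfate: 4.94 g/L × 0.127 L = 0.627 g
mannitol: 73.7 mmol/L × 182.17 g/mol × 0.127 L ÷ 1000 = 1.705 g
maltose: 12.9 g/L × 0.127 L = 1.638 g

cobalt chloride hexahydrate 0.897 mg; ammonium chloride 0.645 g; HEPES 1.498 g; ammonium sulfate 0.627 g; mannitol 1.705 g; maltose 1.638 g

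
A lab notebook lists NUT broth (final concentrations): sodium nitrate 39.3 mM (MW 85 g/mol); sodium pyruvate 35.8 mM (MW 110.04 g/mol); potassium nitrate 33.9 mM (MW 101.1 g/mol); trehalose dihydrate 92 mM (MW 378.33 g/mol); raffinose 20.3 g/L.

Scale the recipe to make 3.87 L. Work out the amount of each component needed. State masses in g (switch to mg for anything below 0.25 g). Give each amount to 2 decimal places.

sodium nitrate 12.93 g; sodium pyruvate 15.25 g; potassium nitrate 13.26 g; trehalose dihydrate 134.70 g; raffinose 78.56 g

Working volume: 3.87 L.
sodium nitrate: 39.3 mmol/L × 85 g/mol × 3.87 L ÷ 1000 = 12.93 g
sodium pyruvate: 35.8 mmol/L × 110.04 g/mol × 3.87 L ÷ 1000 = 15.25 g
potassium nitrate: 33.9 mmol/L × 101.1 g/mol × 3.87 L ÷ 1000 = 13.26 g
trehalose dihydrate: 92 mmol/L × 378.33 g/mol × 3.87 L ÷ 1000 = 134.70 g
raffinose: 20.3 g/L × 3.87 L = 78.56 g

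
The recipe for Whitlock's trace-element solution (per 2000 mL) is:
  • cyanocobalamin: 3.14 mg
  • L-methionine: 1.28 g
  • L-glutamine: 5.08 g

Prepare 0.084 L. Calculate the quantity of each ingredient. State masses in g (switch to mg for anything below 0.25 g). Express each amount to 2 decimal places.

Ratio of target to recipe volume: 84 / 2000 = 0.042.
cyanocobalamin: 3.14 mg × (84 mL / 2000 mL) = 0.13 mg
L-methionine: 1.28 g × (84 mL / 2000 mL) = 0.05376 g = 53.76 mg
L-glutamine: 5.08 g × (84 mL / 2000 mL) = 0.21336 g = 213.36 mg

cyanocobalamin 0.13 mg; L-methionine 53.76 mg; L-glutamine 213.36 mg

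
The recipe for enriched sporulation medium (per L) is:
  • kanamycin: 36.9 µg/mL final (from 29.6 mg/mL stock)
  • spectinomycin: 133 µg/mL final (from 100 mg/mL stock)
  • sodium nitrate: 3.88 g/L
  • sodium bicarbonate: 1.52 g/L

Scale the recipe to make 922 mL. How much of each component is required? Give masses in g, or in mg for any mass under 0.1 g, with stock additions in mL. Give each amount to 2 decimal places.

Scale factor relative to 1 L: 0.922.
kanamycin: V = C2·V2/C1 = 36.9 µg/mL × 922 mL ÷ 29600 µg/mL = 1.15 mL
spectinomycin: dilute stock: 133 µg/mL × 922 mL ÷ 100000 µg/mL = 1.23 mL
sodium nitrate: 3.88 g/L × 0.922 L = 3.58 g
sodium bicarbonate: 1.52 g/L × 0.922 L = 1.40 g

kanamycin 1.15 mL; spectinomycin 1.23 mL; sodium nitrate 3.58 g; sodium bicarbonate 1.40 g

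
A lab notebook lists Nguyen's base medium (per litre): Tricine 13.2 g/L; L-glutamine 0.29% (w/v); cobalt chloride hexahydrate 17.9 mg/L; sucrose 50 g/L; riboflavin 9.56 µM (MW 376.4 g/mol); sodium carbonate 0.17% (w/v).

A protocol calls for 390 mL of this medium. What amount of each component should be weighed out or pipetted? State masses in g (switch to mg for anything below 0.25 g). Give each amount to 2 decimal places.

Scale factor relative to 1 L: 0.39.
Tricine: 13.2 g/L × 0.39 L = 5.15 g
L-glutamine: 0.29% w/v = 2.9 g/L → 2.9 × 0.39 L = 1.13 g
cobalt chloride hexahydrate: 17.9 mg/L × 0.39 L = 6.98 mg
sucrose: 50 g/L × 0.39 L = 19.50 g
riboflavin: 9.56 µmol/L × 376.4 g/mol × 0.39 L ÷ 1000 = 1.40 mg
sodium carbonate: 0.17 g per 100 mL × 390 mL ÷ 100 = 0.66 g

Tricine 5.15 g; L-glutamine 1.13 g; cobalt chloride hexahydrate 6.98 mg; sucrose 19.50 g; riboflavin 1.40 mg; sodium carbonate 0.66 g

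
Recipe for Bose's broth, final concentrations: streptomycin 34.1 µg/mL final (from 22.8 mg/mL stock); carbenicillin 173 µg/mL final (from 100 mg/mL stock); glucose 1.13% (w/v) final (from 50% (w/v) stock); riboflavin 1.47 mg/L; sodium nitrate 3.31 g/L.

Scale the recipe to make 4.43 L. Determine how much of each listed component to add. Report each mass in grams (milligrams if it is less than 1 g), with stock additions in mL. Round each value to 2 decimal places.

Scale factor relative to 1 L: 4.43.
streptomycin: dilute stock: 34.1 µg/mL × 4430 mL ÷ 22800 µg/mL = 6.63 mL
carbenicillin: V = C2·V2/C1 = 173 µg/mL × 4430 mL ÷ 100000 µg/mL = 7.66 mL
glucose: dilute stock: 1.13% ÷ 50% × 4430 mL = 100.12 mL
riboflavin: 1.47 mg/L × 4.43 L = 6.51 mg
sodium nitrate: 3.31 g/L × 4.43 L = 14.66 g

streptomycin 6.63 mL; carbenicillin 7.66 mL; glucose 100.12 mL; riboflavin 6.51 mg; sodium nitrate 14.66 g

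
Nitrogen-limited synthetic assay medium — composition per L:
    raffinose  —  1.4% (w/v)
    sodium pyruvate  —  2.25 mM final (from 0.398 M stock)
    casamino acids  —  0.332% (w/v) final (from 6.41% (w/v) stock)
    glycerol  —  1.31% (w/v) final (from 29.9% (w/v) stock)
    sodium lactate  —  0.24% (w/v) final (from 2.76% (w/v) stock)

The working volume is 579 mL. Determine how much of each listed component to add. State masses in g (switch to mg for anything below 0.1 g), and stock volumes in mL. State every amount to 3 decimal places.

raffinose 8.106 g; sodium pyruvate 3.273 mL; casamino acids 29.989 mL; glycerol 25.368 mL; sodium lactate 50.348 mL

Working volume: 579 mL = 0.579 L.
raffinose: 1.4% w/v = 14 g/L → 14 × 0.579 L = 8.106 g
sodium pyruvate: V = C2·V2/C1 = 2.25 mM × 579 mL ÷ 398 mM = 3.273 mL
casamino acids: C1V1 = C2V2 → 0.332% ÷ 6.41% × 579 mL = 29.989 mL
glycerol: C1V1 = C2V2 → 1.31% ÷ 29.9% × 579 mL = 25.368 mL
sodium lactate: V = C2·V2/C1 = 0.24% ÷ 2.76% × 579 mL = 50.348 mL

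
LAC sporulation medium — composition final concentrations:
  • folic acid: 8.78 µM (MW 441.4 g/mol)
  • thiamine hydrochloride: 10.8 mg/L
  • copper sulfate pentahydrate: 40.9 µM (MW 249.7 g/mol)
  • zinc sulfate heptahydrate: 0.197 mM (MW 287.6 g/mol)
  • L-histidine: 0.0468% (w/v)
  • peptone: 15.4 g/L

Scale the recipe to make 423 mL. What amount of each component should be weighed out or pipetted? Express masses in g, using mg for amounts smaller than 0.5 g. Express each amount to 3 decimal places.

folic acid 1.639 mg; thiamine hydrochloride 4.568 mg; copper sulfate pentahydrate 4.320 mg; zinc sulfate heptahydrate 23.966 mg; L-histidine 197.964 mg; peptone 6.514 g

Scale factor relative to 1 L: 0.423.
folic acid: 8.78 µmol/L × 441.4 g/mol × 0.423 L ÷ 1000 = 1.639 mg
thiamine hydrochloride: 10.8 mg/L × 0.423 L = 4.568 mg
copper sulfate pentahydrate: 40.9 µmol/L × 249.7 g/mol × 0.423 L ÷ 1000 = 4.320 mg
zinc sulfate heptahydrate: 0.197 mmol/L × 287.6 mg/mmol × 0.423 L = 23.966 mg
L-histidine: 0.0468 g per 100 mL × 423 mL ÷ 100 = 0.197964 g = 197.964 mg
peptone: 15.4 g/L × 0.423 L = 6.514 g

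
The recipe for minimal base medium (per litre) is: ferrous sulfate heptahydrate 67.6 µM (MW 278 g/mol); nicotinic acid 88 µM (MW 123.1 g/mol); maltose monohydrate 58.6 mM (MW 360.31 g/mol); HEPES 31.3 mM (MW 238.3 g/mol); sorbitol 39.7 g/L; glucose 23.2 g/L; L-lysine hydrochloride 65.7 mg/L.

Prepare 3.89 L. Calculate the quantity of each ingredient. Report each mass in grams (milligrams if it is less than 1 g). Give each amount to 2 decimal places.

ferrous sulfate heptahydrate 73.10 mg; nicotinic acid 42.14 mg; maltose monohydrate 82.13 g; HEPES 29.01 g; sorbitol 154.43 g; glucose 90.25 g; L-lysine hydrochloride 255.57 mg

Scale factor relative to 1 L: 3.89.
ferrous sulfate heptahydrate: 67.6 µmol/L × 278 g/mol × 3.89 L ÷ 1000 = 73.10 mg
nicotinic acid: 88 µmol/L × 123.1 g/mol × 3.89 L ÷ 1000 = 42.14 mg
maltose monohydrate: 58.6 mmol/L × 360.31 g/mol × 3.89 L ÷ 1000 = 82.13 g
HEPES: 31.3 mmol/L × 238.3 g/mol × 3.89 L ÷ 1000 = 29.01 g
sorbitol: 39.7 g/L × 3.89 L = 154.43 g
glucose: 23.2 g/L × 3.89 L = 90.25 g
L-lysine hydrochloride: 65.7 mg/L × 3.89 L = 255.57 mg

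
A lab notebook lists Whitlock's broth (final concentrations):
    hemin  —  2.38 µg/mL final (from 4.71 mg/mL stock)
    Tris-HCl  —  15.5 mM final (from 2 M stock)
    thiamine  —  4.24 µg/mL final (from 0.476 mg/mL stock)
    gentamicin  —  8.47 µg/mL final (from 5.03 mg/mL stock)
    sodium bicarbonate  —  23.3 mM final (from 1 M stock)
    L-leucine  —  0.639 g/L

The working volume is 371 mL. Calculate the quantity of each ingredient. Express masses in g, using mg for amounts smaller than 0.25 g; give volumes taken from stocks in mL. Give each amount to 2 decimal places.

Target volume = 371 mL = 0.371 L.
hemin: V = C2·V2/C1 = 2.38 µg/mL × 371 mL ÷ 4710 µg/mL = 0.19 mL
Tris-HCl: dilute stock: 15.5 mM × 371 mL ÷ 2000 mM = 2.88 mL
thiamine: C1V1 = C2V2 → 4.24 µg/mL × 371 mL ÷ 476 µg/mL = 3.30 mL
gentamicin: C1V1 = C2V2 → 8.47 µg/mL × 371 mL ÷ 5030 µg/mL = 0.62 mL
sodium bicarbonate: C1V1 = C2V2 → 23.3 mM × 371 mL ÷ 1000 mM = 8.64 mL
L-leucine: 0.639 g/L × 0.371 L = 0.237069 g = 237.07 mg

hemin 0.19 mL; Tris-HCl 2.88 mL; thiamine 3.30 mL; gentamicin 0.62 mL; sodium bicarbonate 8.64 mL; L-leucine 237.07 mg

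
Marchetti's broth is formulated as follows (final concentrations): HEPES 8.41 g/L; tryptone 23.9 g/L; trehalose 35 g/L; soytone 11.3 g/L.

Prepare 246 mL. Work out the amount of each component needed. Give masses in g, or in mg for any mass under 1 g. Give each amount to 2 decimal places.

Scale factor relative to 1 L: 0.246.
HEPES: 8.41 g/L × 0.246 L = 2.07 g
tryptone: 23.9 g/L × 0.246 L = 5.88 g
trehalose: 35 g/L × 0.246 L = 8.61 g
soytone: 11.3 g/L × 0.246 L = 2.78 g

HEPES 2.07 g; tryptone 5.88 g; trehalose 8.61 g; soytone 2.78 g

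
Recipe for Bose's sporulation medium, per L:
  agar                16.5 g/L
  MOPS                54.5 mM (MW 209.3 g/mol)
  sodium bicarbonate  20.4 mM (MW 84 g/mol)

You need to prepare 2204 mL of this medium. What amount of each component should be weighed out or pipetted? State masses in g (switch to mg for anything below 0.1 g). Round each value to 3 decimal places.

agar 36.366 g; MOPS 25.141 g; sodium bicarbonate 3.777 g

Scale factor relative to 1 L: 2.204.
agar: 16.5 g/L × 2.204 L = 36.366 g
MOPS: 54.5 mmol/L × 209.3 g/mol × 2.204 L ÷ 1000 = 25.141 g
sodium bicarbonate: 20.4 mmol/L × 84 g/mol × 2.204 L ÷ 1000 = 3.777 g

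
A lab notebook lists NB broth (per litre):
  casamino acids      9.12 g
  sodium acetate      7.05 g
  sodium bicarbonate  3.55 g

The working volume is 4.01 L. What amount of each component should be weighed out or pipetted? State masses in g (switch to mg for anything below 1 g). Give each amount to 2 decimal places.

Ratio of target to recipe volume: 4010 / 1000 = 4.01.
casamino acids: 9.12 g × (4010 mL / 1000 mL) = 36.57 g
sodium acetate: 7.05 g × (4010 mL / 1000 mL) = 28.27 g
sodium bicarbonate: 3.55 g × (4010 mL / 1000 mL) = 14.24 g

casamino acids 36.57 g; sodium acetate 28.27 g; sodium bicarbonate 14.24 g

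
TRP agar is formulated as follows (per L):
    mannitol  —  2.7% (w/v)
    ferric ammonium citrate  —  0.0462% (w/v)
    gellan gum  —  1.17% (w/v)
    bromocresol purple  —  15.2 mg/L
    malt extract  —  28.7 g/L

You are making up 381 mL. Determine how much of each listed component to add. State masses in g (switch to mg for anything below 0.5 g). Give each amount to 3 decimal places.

Scale factor relative to 1 L: 0.381.
mannitol: 2.7 g per 100 mL × 381 mL ÷ 100 = 10.287 g
ferric ammonium citrate: 0.0462% w/v = 0.462 g/L → 0.462 × 0.381 L = 0.176022 g = 176.022 mg
gellan gum: 1.17 g per 100 mL × 381 mL ÷ 100 = 4.458 g
bromocresol purple: 15.2 mg/L × 0.381 L = 5.791 mg
malt extract: 28.7 g/L × 0.381 L = 10.935 g

mannitol 10.287 g; ferric ammonium citrate 176.022 mg; gellan gum 4.458 g; bromocresol purple 5.791 mg; malt extract 10.935 g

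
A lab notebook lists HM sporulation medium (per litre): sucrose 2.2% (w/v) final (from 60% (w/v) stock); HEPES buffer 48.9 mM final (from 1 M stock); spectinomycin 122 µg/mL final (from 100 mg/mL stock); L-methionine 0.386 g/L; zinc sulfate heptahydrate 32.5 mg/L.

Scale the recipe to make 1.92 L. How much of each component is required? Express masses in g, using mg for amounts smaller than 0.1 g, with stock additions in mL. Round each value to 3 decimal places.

Scale factor relative to 1 L: 1.92.
sucrose: V = C2·V2/C1 = 2.2% ÷ 60% × 1920 mL = 70.400 mL
HEPES buffer: C1V1 = C2V2 → 48.9 mM × 1920 mL ÷ 1000 mM = 93.888 mL
spectinomycin: V = C2·V2/C1 = 122 µg/mL × 1920 mL ÷ 100000 µg/mL = 2.342 mL
L-methionine: 0.386 g/L × 1.92 L = 0.741 g
zinc sulfate heptahydrate: 32.5 mg/L × 1.92 L = 62.400 mg

sucrose 70.400 mL; HEPES buffer 93.888 mL; spectinomycin 2.342 mL; L-methionine 0.741 g; zinc sulfate heptahydrate 62.400 mg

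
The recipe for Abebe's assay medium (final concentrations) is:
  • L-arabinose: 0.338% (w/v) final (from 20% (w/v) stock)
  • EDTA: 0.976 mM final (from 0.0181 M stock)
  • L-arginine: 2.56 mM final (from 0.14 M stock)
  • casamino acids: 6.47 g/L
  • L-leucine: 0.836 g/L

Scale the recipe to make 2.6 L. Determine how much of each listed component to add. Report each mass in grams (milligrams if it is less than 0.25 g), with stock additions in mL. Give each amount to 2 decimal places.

Working volume: 2.6 L.
L-arabinose: C1V1 = C2V2 → 0.338% ÷ 20% × 2600 mL = 43.94 mL
EDTA: V = C2·V2/C1 = 0.976 mM × 2600 mL ÷ 18.1 mM = 140.20 mL
L-arginine: dilute stock: 2.56 mM × 2600 mL ÷ 140 mM = 47.54 mL
casamino acids: 6.47 g/L × 2.6 L = 16.82 g
L-leucine: 0.836 g/L × 2.6 L = 2.17 g

L-arabinose 43.94 mL; EDTA 140.20 mL; L-arginine 47.54 mL; casamino acids 16.82 g; L-leucine 2.17 g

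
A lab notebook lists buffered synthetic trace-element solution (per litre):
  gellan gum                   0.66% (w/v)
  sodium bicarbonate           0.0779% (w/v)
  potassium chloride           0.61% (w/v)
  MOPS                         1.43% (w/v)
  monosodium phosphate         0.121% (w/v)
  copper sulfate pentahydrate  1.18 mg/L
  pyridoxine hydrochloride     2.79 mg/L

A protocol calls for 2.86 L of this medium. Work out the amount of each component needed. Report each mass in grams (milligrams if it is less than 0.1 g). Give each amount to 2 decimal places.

Scale factor relative to 1 L: 2.86.
gellan gum: 0.66% w/v = 6.6 g/L → 6.6 × 2.86 L = 18.88 g
sodium bicarbonate: 0.0779% w/v = 0.779 g/L → 0.779 × 2.86 L = 2.23 g
potassium chloride: 0.61 g per 100 mL × 2860 mL ÷ 100 = 17.45 g
MOPS: 1.43 g per 100 mL × 2860 mL ÷ 100 = 40.90 g
monosodium phosphate: 0.121% w/v = 1.21 g/L → 1.21 × 2.86 L = 3.46 g
copper sulfate pentahydrate: 1.18 mg/L × 2.86 L = 3.37 mg
pyridoxine hydrochloride: 2.79 mg/L × 2.86 L = 7.98 mg

gellan gum 18.88 g; sodium bicarbonate 2.23 g; potassium chloride 17.45 g; MOPS 40.90 g; monosodium phosphate 3.46 g; copper sulfate pentahydrate 3.37 mg; pyridoxine hydrochloride 7.98 mg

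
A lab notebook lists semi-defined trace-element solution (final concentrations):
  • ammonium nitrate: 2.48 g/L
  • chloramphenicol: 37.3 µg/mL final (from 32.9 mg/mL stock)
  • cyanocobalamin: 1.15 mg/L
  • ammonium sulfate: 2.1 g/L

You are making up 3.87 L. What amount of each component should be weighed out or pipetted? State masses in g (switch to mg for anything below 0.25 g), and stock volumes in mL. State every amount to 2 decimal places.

Scale factor relative to 1 L: 3.87.
ammonium nitrate: 2.48 g/L × 3.87 L = 9.60 g
chloramphenicol: C1V1 = C2V2 → 37.3 µg/mL × 3870 mL ÷ 32900 µg/mL = 4.39 mL
cyanocobalamin: 1.15 mg/L × 3.87 L = 4.45 mg
ammonium sulfate: 2.1 g/L × 3.87 L = 8.13 g

ammonium nitrate 9.60 g; chloramphenicol 4.39 mL; cyanocobalamin 4.45 mg; ammonium sulfate 8.13 g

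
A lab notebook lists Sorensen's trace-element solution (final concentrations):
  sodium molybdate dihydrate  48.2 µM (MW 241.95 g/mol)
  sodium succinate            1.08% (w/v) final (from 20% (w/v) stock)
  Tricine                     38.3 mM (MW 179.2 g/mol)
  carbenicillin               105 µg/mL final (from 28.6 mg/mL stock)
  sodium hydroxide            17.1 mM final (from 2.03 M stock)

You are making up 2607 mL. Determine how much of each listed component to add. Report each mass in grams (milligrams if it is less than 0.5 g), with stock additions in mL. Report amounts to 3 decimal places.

Target volume = 2607 mL = 2.607 L.
sodium molybdate dihydrate: 48.2 µmol/L × 241.95 g/mol × 2.607 L ÷ 1000 = 30.403 mg
sodium succinate: C1V1 = C2V2 → 1.08% ÷ 20% × 2607 mL = 140.778 mL
Tricine: 38.3 mmol/L × 179.2 g/mol × 2.607 L ÷ 1000 = 17.893 g
carbenicillin: dilute stock: 105 µg/mL × 2607 mL ÷ 28600 µg/mL = 9.571 mL
sodium hydroxide: C1V1 = C2V2 → 17.1 mM × 2607 mL ÷ 2030 mM = 21.960 mL

sodium molybdate dihydrate 30.403 mg; sodium succinate 140.778 mL; Tricine 17.893 g; carbenicillin 9.571 mL; sodium hydroxide 21.960 mL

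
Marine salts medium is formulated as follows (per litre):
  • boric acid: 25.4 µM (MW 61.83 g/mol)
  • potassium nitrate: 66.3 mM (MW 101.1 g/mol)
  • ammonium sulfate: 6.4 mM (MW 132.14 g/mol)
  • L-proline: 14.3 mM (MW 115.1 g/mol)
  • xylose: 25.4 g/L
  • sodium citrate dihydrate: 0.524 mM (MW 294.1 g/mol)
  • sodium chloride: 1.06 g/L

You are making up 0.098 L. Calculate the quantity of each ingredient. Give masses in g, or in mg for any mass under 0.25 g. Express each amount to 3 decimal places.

boric acid 0.154 mg; potassium nitrate 0.657 g; ammonium sulfate 82.878 mg; L-proline 161.301 mg; xylose 2.489 g; sodium citrate dihydrate 15.103 mg; sodium chloride 103.880 mg

Scale factor relative to 1 L: 0.098.
boric acid: 25.4 µmol/L × 61.83 g/mol × 0.098 L ÷ 1000 = 0.154 mg
potassium nitrate: 66.3 mmol/L × 101.1 g/mol × 0.098 L ÷ 1000 = 0.657 g
ammonium sulfate: 6.4 mmol/L × 132.14 mg/mmol × 0.098 L = 82.878 mg
L-proline: 14.3 mmol/L × 115.1 mg/mmol × 0.098 L = 161.301 mg
xylose: 25.4 g/L × 0.098 L = 2.489 g
sodium citrate dihydrate: 0.524 mmol/L × 294.1 mg/mmol × 0.098 L = 15.103 mg
sodium chloride: 1.06 g/L × 0.098 L = 0.10388 g = 103.880 mg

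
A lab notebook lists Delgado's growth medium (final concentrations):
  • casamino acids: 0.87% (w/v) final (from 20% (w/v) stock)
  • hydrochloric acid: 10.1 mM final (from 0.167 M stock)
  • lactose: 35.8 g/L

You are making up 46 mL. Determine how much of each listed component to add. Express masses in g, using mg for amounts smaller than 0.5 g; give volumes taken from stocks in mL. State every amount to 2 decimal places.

Scale factor relative to 1 L: 0.046.
casamino acids: C1V1 = C2V2 → 0.87% ÷ 20% × 46 mL = 2.00 mL
hydrochloric acid: dilute stock: 10.1 mM × 46 mL ÷ 167 mM = 2.78 mL
lactose: 35.8 g/L × 0.046 L = 1.65 g

casamino acids 2.00 mL; hydrochloric acid 2.78 mL; lactose 1.65 g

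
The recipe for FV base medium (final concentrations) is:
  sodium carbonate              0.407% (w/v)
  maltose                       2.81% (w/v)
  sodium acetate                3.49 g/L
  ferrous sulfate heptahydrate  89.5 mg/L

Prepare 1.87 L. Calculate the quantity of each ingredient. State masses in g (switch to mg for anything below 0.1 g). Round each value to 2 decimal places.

Scale factor relative to 1 L: 1.87.
sodium carbonate: 0.407 g per 100 mL × 1870 mL ÷ 100 = 7.61 g
maltose: 2.81 g per 100 mL × 1870 mL ÷ 100 = 52.55 g
sodium acetate: 3.49 g/L × 1.87 L = 6.53 g
ferrous sulfate heptahydrate: 89.5 mg/L × 1.87 L = 167.365 mg = 0.17 g

sodium carbonate 7.61 g; maltose 52.55 g; sodium acetate 6.53 g; ferrous sulfate heptahydrate 0.17 g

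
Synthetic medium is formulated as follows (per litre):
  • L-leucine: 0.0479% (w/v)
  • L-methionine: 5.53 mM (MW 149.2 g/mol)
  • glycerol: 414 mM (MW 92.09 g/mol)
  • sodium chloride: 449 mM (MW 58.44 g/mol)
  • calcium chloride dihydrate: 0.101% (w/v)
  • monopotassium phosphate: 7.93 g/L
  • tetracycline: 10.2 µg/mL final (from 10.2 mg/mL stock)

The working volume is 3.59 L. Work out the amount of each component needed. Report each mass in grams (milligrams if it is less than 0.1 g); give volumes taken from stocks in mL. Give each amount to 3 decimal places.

Working volume: 3.59 L.
L-leucine: 0.0479% w/v = 0.479 g/L → 0.479 × 3.59 L = 1.720 g
L-methionine: 5.53 mmol/L × 149.2 g/mol × 3.59 L ÷ 1000 = 2.962 g
glycerol: 414 mmol/L × 92.09 g/mol × 3.59 L ÷ 1000 = 136.870 g
sodium chloride: 449 mmol/L × 58.44 g/mol × 3.59 L ÷ 1000 = 94.200 g
calcium chloride dihydrate: 0.101 g per 100 mL × 3590 mL ÷ 100 = 3.626 g
monopotassium phosphate: 7.93 g/L × 3.59 L = 28.469 g
tetracycline: dilute stock: 10.2 µg/mL × 3590 mL ÷ 10200 µg/mL = 3.590 mL

L-leucine 1.720 g; L-methionine 2.962 g; glycerol 136.870 g; sodium chloride 94.200 g; calcium chloride dihydrate 3.626 g; monopotassium phosphate 28.469 g; tetracycline 3.590 mL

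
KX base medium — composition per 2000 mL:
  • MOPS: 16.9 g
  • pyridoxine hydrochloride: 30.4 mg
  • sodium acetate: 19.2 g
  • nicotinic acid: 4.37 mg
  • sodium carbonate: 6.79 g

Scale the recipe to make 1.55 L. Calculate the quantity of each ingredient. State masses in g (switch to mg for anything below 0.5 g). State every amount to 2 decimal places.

Ratio of target to recipe volume: 1550 / 2000 = 0.775.
MOPS: 16.9 g × (1550 mL / 2000 mL) = 13.10 g
pyridoxine hydrochloride: 30.4 mg × (1550 mL / 2000 mL) = 23.56 mg
sodium acetate: 19.2 g × (1550 mL / 2000 mL) = 14.88 g
nicotinic acid: 4.37 mg × (1550 mL / 2000 mL) = 3.39 mg
sodium carbonate: 6.79 g × (1550 mL / 2000 mL) = 5.26 g

MOPS 13.10 g; pyridoxine hydrochloride 23.56 mg; sodium acetate 14.88 g; nicotinic acid 3.39 mg; sodium carbonate 5.26 g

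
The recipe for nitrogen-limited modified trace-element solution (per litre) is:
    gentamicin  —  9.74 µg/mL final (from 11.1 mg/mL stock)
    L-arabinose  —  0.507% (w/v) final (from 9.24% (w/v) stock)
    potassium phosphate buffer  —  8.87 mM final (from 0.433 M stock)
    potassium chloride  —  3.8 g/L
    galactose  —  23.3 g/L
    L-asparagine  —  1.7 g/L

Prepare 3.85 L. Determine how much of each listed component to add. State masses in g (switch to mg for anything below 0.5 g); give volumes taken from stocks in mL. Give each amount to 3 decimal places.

gentamicin 3.378 mL; L-arabinose 211.250 mL; potassium phosphate buffer 78.867 mL; potassium chloride 14.630 g; galactose 89.705 g; L-asparagine 6.545 g

Working volume: 3.85 L.
gentamicin: dilute stock: 9.74 µg/mL × 3850 mL ÷ 11100 µg/mL = 3.378 mL
L-arabinose: dilute stock: 0.507% ÷ 9.24% × 3850 mL = 211.250 mL
potassium phosphate buffer: dilute stock: 8.87 mM × 3850 mL ÷ 433 mM = 78.867 mL
potassium chloride: 3.8 g/L × 3.85 L = 14.630 g
galactose: 23.3 g/L × 3.85 L = 89.705 g
L-asparagine: 1.7 g/L × 3.85 L = 6.545 g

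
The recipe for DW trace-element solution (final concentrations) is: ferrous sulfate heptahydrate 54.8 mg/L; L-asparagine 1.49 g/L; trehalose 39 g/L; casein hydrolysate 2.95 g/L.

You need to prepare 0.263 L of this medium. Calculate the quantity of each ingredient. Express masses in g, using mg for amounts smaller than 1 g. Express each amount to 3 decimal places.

ferrous sulfate heptahydrate 14.412 mg; L-asparagine 391.870 mg; trehalose 10.257 g; casein hydrolysate 775.850 mg

Scale factor relative to 1 L: 0.263.
ferrous sulfate heptahydrate: 54.8 mg/L × 0.263 L = 14.412 mg
L-asparagine: 1.49 g/L × 0.263 L = 0.39187 g = 391.870 mg
trehalose: 39 g/L × 0.263 L = 10.257 g
casein hydrolysate: 2.95 g/L × 0.263 L = 0.77585 g = 775.850 mg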